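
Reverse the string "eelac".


Input: eelac
Reading characters right to left:
  Position 4: 'c'
  Position 3: 'a'
  Position 2: 'l'
  Position 1: 'e'
  Position 0: 'e'
Reversed: calee

calee


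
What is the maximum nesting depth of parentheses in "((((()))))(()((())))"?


Input: "((((()))))(()((())))"
Tracking depth:
  Position 0 '(': depth becomes 1
  Position 1 '(': depth becomes 2
  Position 2 '(': depth becomes 3
  Position 3 '(': depth becomes 4
  Position 4 '(': depth becomes 5
  Position 5 ')': depth becomes 4
  Position 6 ')': depth becomes 3
  Position 7 ')': depth becomes 2
  Position 8 ')': depth becomes 1
  Position 9 ')': depth becomes 0
  Position 10 '(': depth becomes 1
  Position 11 '(': depth becomes 2
  Position 12 ')': depth becomes 1
  Position 13 '(': depth becomes 2
  Position 14 '(': depth becomes 3
  Position 15 '(': depth becomes 4
  Position 16 ')': depth becomes 3
  Position 17 ')': depth becomes 2
  Position 18 ')': depth becomes 1
  Position 19 ')': depth becomes 0
Maximum depth reached: 5

5


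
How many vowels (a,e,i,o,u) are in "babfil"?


Input: babfil
Checking each character:
  'b' at position 0: consonant
  'a' at position 1: vowel (running total: 1)
  'b' at position 2: consonant
  'f' at position 3: consonant
  'i' at position 4: vowel (running total: 2)
  'l' at position 5: consonant
Total vowels: 2

2


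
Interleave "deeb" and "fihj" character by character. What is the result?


Interleaving "deeb" and "fihj":
  Position 0: 'd' from first, 'f' from second => "df"
  Position 1: 'e' from first, 'i' from second => "ei"
  Position 2: 'e' from first, 'h' from second => "eh"
  Position 3: 'b' from first, 'j' from second => "bj"
Result: dfeiehbj

dfeiehbj


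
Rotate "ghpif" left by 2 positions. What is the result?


Input: "ghpif", rotate left by 2
First 2 characters: "gh"
Remaining characters: "pif"
Concatenate remaining + first: "pif" + "gh" = "pifgh"

pifgh


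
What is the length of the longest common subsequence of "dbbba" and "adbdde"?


LCS of "dbbba" and "adbdde"
DP table:
           a    d    b    d    d    e
      0    0    0    0    0    0    0
  d   0    0    1    1    1    1    1
  b   0    0    1    2    2    2    2
  b   0    0    1    2    2    2    2
  b   0    0    1    2    2    2    2
  a   0    1    1    2    2    2    2
LCS length = dp[5][6] = 2

2


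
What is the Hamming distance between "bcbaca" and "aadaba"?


Comparing "bcbaca" and "aadaba" position by position:
  Position 0: 'b' vs 'a' => differ
  Position 1: 'c' vs 'a' => differ
  Position 2: 'b' vs 'd' => differ
  Position 3: 'a' vs 'a' => same
  Position 4: 'c' vs 'b' => differ
  Position 5: 'a' vs 'a' => same
Total differences (Hamming distance): 4

4


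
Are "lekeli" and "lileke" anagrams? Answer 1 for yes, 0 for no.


Strings: "lekeli", "lileke"
Sorted first:  eeikll
Sorted second: eeikll
Sorted forms match => anagrams

1


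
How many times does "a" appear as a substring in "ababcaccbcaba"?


Searching for "a" in "ababcaccbcaba"
Scanning each position:
  Position 0: "a" => MATCH
  Position 1: "b" => no
  Position 2: "a" => MATCH
  Position 3: "b" => no
  Position 4: "c" => no
  Position 5: "a" => MATCH
  Position 6: "c" => no
  Position 7: "c" => no
  Position 8: "b" => no
  Position 9: "c" => no
  Position 10: "a" => MATCH
  Position 11: "b" => no
  Position 12: "a" => MATCH
Total occurrences: 5

5


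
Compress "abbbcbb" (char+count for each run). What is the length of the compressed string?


Input: abbbcbb
Runs:
  'a' x 1 => "a1"
  'b' x 3 => "b3"
  'c' x 1 => "c1"
  'b' x 2 => "b2"
Compressed: "a1b3c1b2"
Compressed length: 8

8


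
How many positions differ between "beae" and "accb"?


Comparing "beae" and "accb" position by position:
  Position 0: 'b' vs 'a' => DIFFER
  Position 1: 'e' vs 'c' => DIFFER
  Position 2: 'a' vs 'c' => DIFFER
  Position 3: 'e' vs 'b' => DIFFER
Positions that differ: 4

4


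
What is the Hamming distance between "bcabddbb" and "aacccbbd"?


Comparing "bcabddbb" and "aacccbbd" position by position:
  Position 0: 'b' vs 'a' => differ
  Position 1: 'c' vs 'a' => differ
  Position 2: 'a' vs 'c' => differ
  Position 3: 'b' vs 'c' => differ
  Position 4: 'd' vs 'c' => differ
  Position 5: 'd' vs 'b' => differ
  Position 6: 'b' vs 'b' => same
  Position 7: 'b' vs 'd' => differ
Total differences (Hamming distance): 7

7


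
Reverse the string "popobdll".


Input: popobdll
Reading characters right to left:
  Position 7: 'l'
  Position 6: 'l'
  Position 5: 'd'
  Position 4: 'b'
  Position 3: 'o'
  Position 2: 'p'
  Position 1: 'o'
  Position 0: 'p'
Reversed: lldbopop

lldbopop


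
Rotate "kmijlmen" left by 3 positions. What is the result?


Input: "kmijlmen", rotate left by 3
First 3 characters: "kmi"
Remaining characters: "jlmen"
Concatenate remaining + first: "jlmen" + "kmi" = "jlmenkmi"

jlmenkmi


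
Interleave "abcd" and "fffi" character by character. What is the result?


Interleaving "abcd" and "fffi":
  Position 0: 'a' from first, 'f' from second => "af"
  Position 1: 'b' from first, 'f' from second => "bf"
  Position 2: 'c' from first, 'f' from second => "cf"
  Position 3: 'd' from first, 'i' from second => "di"
Result: afbfcfdi

afbfcfdi


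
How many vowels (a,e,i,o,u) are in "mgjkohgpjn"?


Input: mgjkohgpjn
Checking each character:
  'm' at position 0: consonant
  'g' at position 1: consonant
  'j' at position 2: consonant
  'k' at position 3: consonant
  'o' at position 4: vowel (running total: 1)
  'h' at position 5: consonant
  'g' at position 6: consonant
  'p' at position 7: consonant
  'j' at position 8: consonant
  'n' at position 9: consonant
Total vowels: 1

1


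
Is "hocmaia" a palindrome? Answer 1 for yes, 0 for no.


Input: hocmaia
Reversed: aiamcoh
  Compare pos 0 ('h') with pos 6 ('a'): MISMATCH
  Compare pos 1 ('o') with pos 5 ('i'): MISMATCH
  Compare pos 2 ('c') with pos 4 ('a'): MISMATCH
Result: not a palindrome

0


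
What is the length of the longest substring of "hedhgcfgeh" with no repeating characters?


Input: "hedhgcfgeh"
Sliding window (track last position of each char):
  Position 0 ('h'): window [0,0] length 1 -- new best
  Position 1 ('e'): window [0,1] length 2 -- new best
  Position 2 ('d'): window [0,2] length 3 -- new best
  Position 3 ('h'): repeat (last at 0), move window start to 1
  Position 3 ('h'): window [1,3] length 3
  Position 4 ('g'): window [1,4] length 4 -- new best
  Position 5 ('c'): window [1,5] length 5 -- new best
  Position 6 ('f'): window [1,6] length 6 -- new best
  Position 7 ('g'): repeat (last at 4), move window start to 5
  Position 7 ('g'): window [5,7] length 3
  Position 8 ('e'): window [5,8] length 4
  Position 9 ('h'): window [5,9] length 5
Longest substring with no repeats: "edhgcf" with length 6

6


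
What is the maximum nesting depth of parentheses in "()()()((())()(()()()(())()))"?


Input: "()()()((())()(()()()(())()))"
Tracking depth:
  Position 0 '(': depth becomes 1
  Position 1 ')': depth becomes 0
  Position 2 '(': depth becomes 1
  Position 3 ')': depth becomes 0
  Position 4 '(': depth becomes 1
  Position 5 ')': depth becomes 0
  Position 6 '(': depth becomes 1
  Position 7 '(': depth becomes 2
  Position 8 '(': depth becomes 3
  Position 9 ')': depth becomes 2
  Position 10 ')': depth becomes 1
  Position 11 '(': depth becomes 2
  Position 12 ')': depth becomes 1
  Position 13 '(': depth becomes 2
  Position 14 '(': depth becomes 3
  Position 15 ')': depth becomes 2
  Position 16 '(': depth becomes 3
  Position 17 ')': depth becomes 2
  Position 18 '(': depth becomes 3
  Position 19 ')': depth becomes 2
  Position 20 '(': depth becomes 3
  Position 21 '(': depth becomes 4
  Position 22 ')': depth becomes 3
  Position 23 ')': depth becomes 2
  Position 24 '(': depth becomes 3
  Position 25 ')': depth becomes 2
  Position 26 ')': depth becomes 1
  Position 27 ')': depth becomes 0
Maximum depth reached: 4

4


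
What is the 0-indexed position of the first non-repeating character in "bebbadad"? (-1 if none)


Input: bebbadad
Character frequencies:
  'a': 2
  'b': 3
  'd': 2
  'e': 1
Scanning left to right for freq == 1:
  Position 0 ('b'): freq=3, skip
  Position 1 ('e'): unique! => answer = 1

1


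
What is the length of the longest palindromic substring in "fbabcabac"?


Input: "fbabcabac"
Checking substrings for palindromes:
  [4:9] "cabac" (len 5) => palindrome
  [1:4] "bab" (len 3) => palindrome
  [5:8] "aba" (len 3) => palindrome
Longest palindromic substring: "cabac" with length 5

5


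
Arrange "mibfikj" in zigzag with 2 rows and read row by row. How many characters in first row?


Zigzag "mibfikj" into 2 rows:
Placing characters:
  'm' => row 0
  'i' => row 1
  'b' => row 0
  'f' => row 1
  'i' => row 0
  'k' => row 1
  'j' => row 0
Rows:
  Row 0: "mbij"
  Row 1: "ifk"
First row length: 4

4


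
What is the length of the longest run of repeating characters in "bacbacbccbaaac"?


Input: "bacbacbccbaaac"
Scanning for longest run:
  Position 1 ('a'): new char, reset run to 1
  Position 2 ('c'): new char, reset run to 1
  Position 3 ('b'): new char, reset run to 1
  Position 4 ('a'): new char, reset run to 1
  Position 5 ('c'): new char, reset run to 1
  Position 6 ('b'): new char, reset run to 1
  Position 7 ('c'): new char, reset run to 1
  Position 8 ('c'): continues run of 'c', length=2
  Position 9 ('b'): new char, reset run to 1
  Position 10 ('a'): new char, reset run to 1
  Position 11 ('a'): continues run of 'a', length=2
  Position 12 ('a'): continues run of 'a', length=3
  Position 13 ('c'): new char, reset run to 1
Longest run: 'a' with length 3

3


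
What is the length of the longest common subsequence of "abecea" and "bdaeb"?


LCS of "abecea" and "bdaeb"
DP table:
           b    d    a    e    b
      0    0    0    0    0    0
  a   0    0    0    1    1    1
  b   0    1    1    1    1    2
  e   0    1    1    1    2    2
  c   0    1    1    1    2    2
  e   0    1    1    1    2    2
  a   0    1    1    2    2    2
LCS length = dp[6][5] = 2

2


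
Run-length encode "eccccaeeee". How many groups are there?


Input: eccccaeeee
Scanning for consecutive runs:
  Group 1: 'e' x 1 (positions 0-0)
  Group 2: 'c' x 4 (positions 1-4)
  Group 3: 'a' x 1 (positions 5-5)
  Group 4: 'e' x 4 (positions 6-9)
Total groups: 4

4


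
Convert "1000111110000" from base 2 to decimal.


Input: "1000111110000" in base 2
Positional expansion:
  Digit '1' (value 1) x 2^12 = 4096
  Digit '0' (value 0) x 2^11 = 0
  Digit '0' (value 0) x 2^10 = 0
  Digit '0' (value 0) x 2^9 = 0
  Digit '1' (value 1) x 2^8 = 256
  Digit '1' (value 1) x 2^7 = 128
  Digit '1' (value 1) x 2^6 = 64
  Digit '1' (value 1) x 2^5 = 32
  Digit '1' (value 1) x 2^4 = 16
  Digit '0' (value 0) x 2^3 = 0
  Digit '0' (value 0) x 2^2 = 0
  Digit '0' (value 0) x 2^1 = 0
  Digit '0' (value 0) x 2^0 = 0
Sum = 4592

4592


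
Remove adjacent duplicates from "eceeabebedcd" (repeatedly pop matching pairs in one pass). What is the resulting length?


Input: eceeabebedcd
Stack-based adjacent duplicate removal:
  Read 'e': push. Stack: e
  Read 'c': push. Stack: ec
  Read 'e': push. Stack: ece
  Read 'e': matches stack top 'e' => pop. Stack: ec
  Read 'a': push. Stack: eca
  Read 'b': push. Stack: ecab
  Read 'e': push. Stack: ecabe
  Read 'b': push. Stack: ecabeb
  Read 'e': push. Stack: ecabebe
  Read 'd': push. Stack: ecabebed
  Read 'c': push. Stack: ecabebedc
  Read 'd': push. Stack: ecabebedcd
Final stack: "ecabebedcd" (length 10)

10


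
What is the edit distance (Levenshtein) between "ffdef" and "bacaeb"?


Computing edit distance: "ffdef" -> "bacaeb"
DP table:
           b    a    c    a    e    b
      0    1    2    3    4    5    6
  f   1    1    2    3    4    5    6
  f   2    2    2    3    4    5    6
  d   3    3    3    3    4    5    6
  e   4    4    4    4    4    4    5
  f   5    5    5    5    5    5    5
Edit distance = dp[5][6] = 5

5


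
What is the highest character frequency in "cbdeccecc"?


Input: cbdeccecc
Character counts:
  'b': 1
  'c': 5
  'd': 1
  'e': 2
Maximum frequency: 5

5


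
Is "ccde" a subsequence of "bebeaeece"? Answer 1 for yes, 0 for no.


Check if "ccde" is a subsequence of "bebeaeece"
Greedy scan:
  Position 0 ('b'): no match needed
  Position 1 ('e'): no match needed
  Position 2 ('b'): no match needed
  Position 3 ('e'): no match needed
  Position 4 ('a'): no match needed
  Position 5 ('e'): no match needed
  Position 6 ('e'): no match needed
  Position 7 ('c'): matches sub[0] = 'c'
  Position 8 ('e'): no match needed
Only matched 1/4 characters => not a subsequence

0


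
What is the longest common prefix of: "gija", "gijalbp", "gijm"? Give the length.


Words: gija, gijalbp, gijm
  Position 0: all 'g' => match
  Position 1: all 'i' => match
  Position 2: all 'j' => match
  Position 3: ('a', 'a', 'm') => mismatch, stop
LCP = "gij" (length 3)

3


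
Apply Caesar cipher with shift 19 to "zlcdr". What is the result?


Caesar cipher: shift "zlcdr" by 19
  'z' (pos 25) + 19 = pos 18 = 's'
  'l' (pos 11) + 19 = pos 4 = 'e'
  'c' (pos 2) + 19 = pos 21 = 'v'
  'd' (pos 3) + 19 = pos 22 = 'w'
  'r' (pos 17) + 19 = pos 10 = 'k'
Result: sevwk

sevwk


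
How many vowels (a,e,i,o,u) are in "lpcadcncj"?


Input: lpcadcncj
Checking each character:
  'l' at position 0: consonant
  'p' at position 1: consonant
  'c' at position 2: consonant
  'a' at position 3: vowel (running total: 1)
  'd' at position 4: consonant
  'c' at position 5: consonant
  'n' at position 6: consonant
  'c' at position 7: consonant
  'j' at position 8: consonant
Total vowels: 1

1


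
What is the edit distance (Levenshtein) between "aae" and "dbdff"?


Computing edit distance: "aae" -> "dbdff"
DP table:
           d    b    d    f    f
      0    1    2    3    4    5
  a   1    1    2    3    4    5
  a   2    2    2    3    4    5
  e   3    3    3    3    4    5
Edit distance = dp[3][5] = 5

5


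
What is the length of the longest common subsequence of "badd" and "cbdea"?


LCS of "badd" and "cbdea"
DP table:
           c    b    d    e    a
      0    0    0    0    0    0
  b   0    0    1    1    1    1
  a   0    0    1    1    1    2
  d   0    0    1    2    2    2
  d   0    0    1    2    2    2
LCS length = dp[4][5] = 2

2


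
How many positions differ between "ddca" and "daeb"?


Comparing "ddca" and "daeb" position by position:
  Position 0: 'd' vs 'd' => same
  Position 1: 'd' vs 'a' => DIFFER
  Position 2: 'c' vs 'e' => DIFFER
  Position 3: 'a' vs 'b' => DIFFER
Positions that differ: 3

3


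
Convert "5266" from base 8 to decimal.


Input: "5266" in base 8
Positional expansion:
  Digit '5' (value 5) x 8^3 = 2560
  Digit '2' (value 2) x 8^2 = 128
  Digit '6' (value 6) x 8^1 = 48
  Digit '6' (value 6) x 8^0 = 6
Sum = 2742

2742


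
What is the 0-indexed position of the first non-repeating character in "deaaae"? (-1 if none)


Input: deaaae
Character frequencies:
  'a': 3
  'd': 1
  'e': 2
Scanning left to right for freq == 1:
  Position 0 ('d'): unique! => answer = 0

0


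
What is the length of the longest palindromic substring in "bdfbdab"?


Input: "bdfbdab"
Checking substrings for palindromes:
  No multi-char palindromic substrings found
Longest palindromic substring: "b" with length 1

1


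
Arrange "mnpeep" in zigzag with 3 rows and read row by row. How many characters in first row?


Zigzag "mnpeep" into 3 rows:
Placing characters:
  'm' => row 0
  'n' => row 1
  'p' => row 2
  'e' => row 1
  'e' => row 0
  'p' => row 1
Rows:
  Row 0: "me"
  Row 1: "nep"
  Row 2: "p"
First row length: 2

2


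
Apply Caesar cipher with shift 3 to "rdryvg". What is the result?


Caesar cipher: shift "rdryvg" by 3
  'r' (pos 17) + 3 = pos 20 = 'u'
  'd' (pos 3) + 3 = pos 6 = 'g'
  'r' (pos 17) + 3 = pos 20 = 'u'
  'y' (pos 24) + 3 = pos 1 = 'b'
  'v' (pos 21) + 3 = pos 24 = 'y'
  'g' (pos 6) + 3 = pos 9 = 'j'
Result: ugubyj

ugubyj


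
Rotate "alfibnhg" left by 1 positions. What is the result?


Input: "alfibnhg", rotate left by 1
First 1 characters: "a"
Remaining characters: "lfibnhg"
Concatenate remaining + first: "lfibnhg" + "a" = "lfibnhga"

lfibnhga


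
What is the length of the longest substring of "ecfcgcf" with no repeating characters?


Input: "ecfcgcf"
Sliding window (track last position of each char):
  Position 0 ('e'): window [0,0] length 1 -- new best
  Position 1 ('c'): window [0,1] length 2 -- new best
  Position 2 ('f'): window [0,2] length 3 -- new best
  Position 3 ('c'): repeat (last at 1), move window start to 2
  Position 3 ('c'): window [2,3] length 2
  Position 4 ('g'): window [2,4] length 3
  Position 5 ('c'): repeat (last at 3), move window start to 4
  Position 5 ('c'): window [4,5] length 2
  Position 6 ('f'): window [4,6] length 3
Longest substring with no repeats: "ecf" with length 3

3


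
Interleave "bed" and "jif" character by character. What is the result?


Interleaving "bed" and "jif":
  Position 0: 'b' from first, 'j' from second => "bj"
  Position 1: 'e' from first, 'i' from second => "ei"
  Position 2: 'd' from first, 'f' from second => "df"
Result: bjeidf

bjeidf


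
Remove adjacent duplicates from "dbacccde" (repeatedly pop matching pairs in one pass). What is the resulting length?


Input: dbacccde
Stack-based adjacent duplicate removal:
  Read 'd': push. Stack: d
  Read 'b': push. Stack: db
  Read 'a': push. Stack: dba
  Read 'c': push. Stack: dbac
  Read 'c': matches stack top 'c' => pop. Stack: dba
  Read 'c': push. Stack: dbac
  Read 'd': push. Stack: dbacd
  Read 'e': push. Stack: dbacde
Final stack: "dbacde" (length 6)

6


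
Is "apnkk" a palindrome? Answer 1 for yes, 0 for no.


Input: apnkk
Reversed: kknpa
  Compare pos 0 ('a') with pos 4 ('k'): MISMATCH
  Compare pos 1 ('p') with pos 3 ('k'): MISMATCH
Result: not a palindrome

0


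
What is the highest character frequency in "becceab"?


Input: becceab
Character counts:
  'a': 1
  'b': 2
  'c': 2
  'e': 2
Maximum frequency: 2

2


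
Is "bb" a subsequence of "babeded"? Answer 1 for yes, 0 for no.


Check if "bb" is a subsequence of "babeded"
Greedy scan:
  Position 0 ('b'): matches sub[0] = 'b'
  Position 1 ('a'): no match needed
  Position 2 ('b'): matches sub[1] = 'b'
  Position 3 ('e'): no match needed
  Position 4 ('d'): no match needed
  Position 5 ('e'): no match needed
  Position 6 ('d'): no match needed
All 2 characters matched => is a subsequence

1


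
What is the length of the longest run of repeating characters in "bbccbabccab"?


Input: "bbccbabccab"
Scanning for longest run:
  Position 1 ('b'): continues run of 'b', length=2
  Position 2 ('c'): new char, reset run to 1
  Position 3 ('c'): continues run of 'c', length=2
  Position 4 ('b'): new char, reset run to 1
  Position 5 ('a'): new char, reset run to 1
  Position 6 ('b'): new char, reset run to 1
  Position 7 ('c'): new char, reset run to 1
  Position 8 ('c'): continues run of 'c', length=2
  Position 9 ('a'): new char, reset run to 1
  Position 10 ('b'): new char, reset run to 1
Longest run: 'b' with length 2

2


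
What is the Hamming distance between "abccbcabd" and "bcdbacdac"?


Comparing "abccbcabd" and "bcdbacdac" position by position:
  Position 0: 'a' vs 'b' => differ
  Position 1: 'b' vs 'c' => differ
  Position 2: 'c' vs 'd' => differ
  Position 3: 'c' vs 'b' => differ
  Position 4: 'b' vs 'a' => differ
  Position 5: 'c' vs 'c' => same
  Position 6: 'a' vs 'd' => differ
  Position 7: 'b' vs 'a' => differ
  Position 8: 'd' vs 'c' => differ
Total differences (Hamming distance): 8

8


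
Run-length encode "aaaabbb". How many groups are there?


Input: aaaabbb
Scanning for consecutive runs:
  Group 1: 'a' x 4 (positions 0-3)
  Group 2: 'b' x 3 (positions 4-6)
Total groups: 2

2


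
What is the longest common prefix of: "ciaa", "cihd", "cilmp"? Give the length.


Words: ciaa, cihd, cilmp
  Position 0: all 'c' => match
  Position 1: all 'i' => match
  Position 2: ('a', 'h', 'l') => mismatch, stop
LCP = "ci" (length 2)

2


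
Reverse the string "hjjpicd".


Input: hjjpicd
Reading characters right to left:
  Position 6: 'd'
  Position 5: 'c'
  Position 4: 'i'
  Position 3: 'p'
  Position 2: 'j'
  Position 1: 'j'
  Position 0: 'h'
Reversed: dcipjjh

dcipjjh


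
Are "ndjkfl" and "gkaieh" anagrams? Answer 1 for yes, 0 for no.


Strings: "ndjkfl", "gkaieh"
Sorted first:  dfjkln
Sorted second: aeghik
Differ at position 0: 'd' vs 'a' => not anagrams

0


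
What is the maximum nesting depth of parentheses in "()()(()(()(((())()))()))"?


Input: "()()(()(()(((())()))()))"
Tracking depth:
  Position 0 '(': depth becomes 1
  Position 1 ')': depth becomes 0
  Position 2 '(': depth becomes 1
  Position 3 ')': depth becomes 0
  Position 4 '(': depth becomes 1
  Position 5 '(': depth becomes 2
  Position 6 ')': depth becomes 1
  Position 7 '(': depth becomes 2
  Position 8 '(': depth becomes 3
  Position 9 ')': depth becomes 2
  Position 10 '(': depth becomes 3
  Position 11 '(': depth becomes 4
  Position 12 '(': depth becomes 5
  Position 13 '(': depth becomes 6
  Position 14 ')': depth becomes 5
  Position 15 ')': depth becomes 4
  Position 16 '(': depth becomes 5
  Position 17 ')': depth becomes 4
  Position 18 ')': depth becomes 3
  Position 19 ')': depth becomes 2
  Position 20 '(': depth becomes 3
  Position 21 ')': depth becomes 2
  Position 22 ')': depth becomes 1
  Position 23 ')': depth becomes 0
Maximum depth reached: 6

6


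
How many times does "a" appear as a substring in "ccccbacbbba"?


Searching for "a" in "ccccbacbbba"
Scanning each position:
  Position 0: "c" => no
  Position 1: "c" => no
  Position 2: "c" => no
  Position 3: "c" => no
  Position 4: "b" => no
  Position 5: "a" => MATCH
  Position 6: "c" => no
  Position 7: "b" => no
  Position 8: "b" => no
  Position 9: "b" => no
  Position 10: "a" => MATCH
Total occurrences: 2

2


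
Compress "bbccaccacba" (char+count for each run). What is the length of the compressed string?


Input: bbccaccacba
Runs:
  'b' x 2 => "b2"
  'c' x 2 => "c2"
  'a' x 1 => "a1"
  'c' x 2 => "c2"
  'a' x 1 => "a1"
  'c' x 1 => "c1"
  'b' x 1 => "b1"
  'a' x 1 => "a1"
Compressed: "b2c2a1c2a1c1b1a1"
Compressed length: 16

16


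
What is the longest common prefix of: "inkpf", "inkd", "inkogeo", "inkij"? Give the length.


Words: inkpf, inkd, inkogeo, inkij
  Position 0: all 'i' => match
  Position 1: all 'n' => match
  Position 2: all 'k' => match
  Position 3: ('p', 'd', 'o', 'i') => mismatch, stop
LCP = "ink" (length 3)

3


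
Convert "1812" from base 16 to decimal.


Input: "1812" in base 16
Positional expansion:
  Digit '1' (value 1) x 16^3 = 4096
  Digit '8' (value 8) x 16^2 = 2048
  Digit '1' (value 1) x 16^1 = 16
  Digit '2' (value 2) x 16^0 = 2
Sum = 6162

6162


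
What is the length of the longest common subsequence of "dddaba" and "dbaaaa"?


LCS of "dddaba" and "dbaaaa"
DP table:
           d    b    a    a    a    a
      0    0    0    0    0    0    0
  d   0    1    1    1    1    1    1
  d   0    1    1    1    1    1    1
  d   0    1    1    1    1    1    1
  a   0    1    1    2    2    2    2
  b   0    1    2    2    2    2    2
  a   0    1    2    3    3    3    3
LCS length = dp[6][6] = 3

3


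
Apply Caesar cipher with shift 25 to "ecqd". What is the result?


Caesar cipher: shift "ecqd" by 25
  'e' (pos 4) + 25 = pos 3 = 'd'
  'c' (pos 2) + 25 = pos 1 = 'b'
  'q' (pos 16) + 25 = pos 15 = 'p'
  'd' (pos 3) + 25 = pos 2 = 'c'
Result: dbpc

dbpc


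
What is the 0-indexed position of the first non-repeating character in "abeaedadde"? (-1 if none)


Input: abeaedadde
Character frequencies:
  'a': 3
  'b': 1
  'd': 3
  'e': 3
Scanning left to right for freq == 1:
  Position 0 ('a'): freq=3, skip
  Position 1 ('b'): unique! => answer = 1

1


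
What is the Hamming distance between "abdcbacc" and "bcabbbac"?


Comparing "abdcbacc" and "bcabbbac" position by position:
  Position 0: 'a' vs 'b' => differ
  Position 1: 'b' vs 'c' => differ
  Position 2: 'd' vs 'a' => differ
  Position 3: 'c' vs 'b' => differ
  Position 4: 'b' vs 'b' => same
  Position 5: 'a' vs 'b' => differ
  Position 6: 'c' vs 'a' => differ
  Position 7: 'c' vs 'c' => same
Total differences (Hamming distance): 6

6


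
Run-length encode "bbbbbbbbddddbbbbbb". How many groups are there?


Input: bbbbbbbbddddbbbbbb
Scanning for consecutive runs:
  Group 1: 'b' x 8 (positions 0-7)
  Group 2: 'd' x 4 (positions 8-11)
  Group 3: 'b' x 6 (positions 12-17)
Total groups: 3

3


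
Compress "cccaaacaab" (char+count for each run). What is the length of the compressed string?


Input: cccaaacaab
Runs:
  'c' x 3 => "c3"
  'a' x 3 => "a3"
  'c' x 1 => "c1"
  'a' x 2 => "a2"
  'b' x 1 => "b1"
Compressed: "c3a3c1a2b1"
Compressed length: 10

10


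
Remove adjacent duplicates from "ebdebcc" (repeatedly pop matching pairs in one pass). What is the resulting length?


Input: ebdebcc
Stack-based adjacent duplicate removal:
  Read 'e': push. Stack: e
  Read 'b': push. Stack: eb
  Read 'd': push. Stack: ebd
  Read 'e': push. Stack: ebde
  Read 'b': push. Stack: ebdeb
  Read 'c': push. Stack: ebdebc
  Read 'c': matches stack top 'c' => pop. Stack: ebdeb
Final stack: "ebdeb" (length 5)

5


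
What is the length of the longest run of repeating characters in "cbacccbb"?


Input: "cbacccbb"
Scanning for longest run:
  Position 1 ('b'): new char, reset run to 1
  Position 2 ('a'): new char, reset run to 1
  Position 3 ('c'): new char, reset run to 1
  Position 4 ('c'): continues run of 'c', length=2
  Position 5 ('c'): continues run of 'c', length=3
  Position 6 ('b'): new char, reset run to 1
  Position 7 ('b'): continues run of 'b', length=2
Longest run: 'c' with length 3

3


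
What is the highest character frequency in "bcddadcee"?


Input: bcddadcee
Character counts:
  'a': 1
  'b': 1
  'c': 2
  'd': 3
  'e': 2
Maximum frequency: 3

3


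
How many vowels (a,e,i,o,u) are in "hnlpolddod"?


Input: hnlpolddod
Checking each character:
  'h' at position 0: consonant
  'n' at position 1: consonant
  'l' at position 2: consonant
  'p' at position 3: consonant
  'o' at position 4: vowel (running total: 1)
  'l' at position 5: consonant
  'd' at position 6: consonant
  'd' at position 7: consonant
  'o' at position 8: vowel (running total: 2)
  'd' at position 9: consonant
Total vowels: 2

2


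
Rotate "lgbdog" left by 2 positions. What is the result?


Input: "lgbdog", rotate left by 2
First 2 characters: "lg"
Remaining characters: "bdog"
Concatenate remaining + first: "bdog" + "lg" = "bdoglg"

bdoglg


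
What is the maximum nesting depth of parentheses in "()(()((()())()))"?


Input: "()(()((()())()))"
Tracking depth:
  Position 0 '(': depth becomes 1
  Position 1 ')': depth becomes 0
  Position 2 '(': depth becomes 1
  Position 3 '(': depth becomes 2
  Position 4 ')': depth becomes 1
  Position 5 '(': depth becomes 2
  Position 6 '(': depth becomes 3
  Position 7 '(': depth becomes 4
  Position 8 ')': depth becomes 3
  Position 9 '(': depth becomes 4
  Position 10 ')': depth becomes 3
  Position 11 ')': depth becomes 2
  Position 12 '(': depth becomes 3
  Position 13 ')': depth becomes 2
  Position 14 ')': depth becomes 1
  Position 15 ')': depth becomes 0
Maximum depth reached: 4

4


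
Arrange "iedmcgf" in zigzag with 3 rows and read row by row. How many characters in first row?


Zigzag "iedmcgf" into 3 rows:
Placing characters:
  'i' => row 0
  'e' => row 1
  'd' => row 2
  'm' => row 1
  'c' => row 0
  'g' => row 1
  'f' => row 2
Rows:
  Row 0: "ic"
  Row 1: "emg"
  Row 2: "df"
First row length: 2

2


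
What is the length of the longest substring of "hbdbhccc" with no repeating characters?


Input: "hbdbhccc"
Sliding window (track last position of each char):
  Position 0 ('h'): window [0,0] length 1 -- new best
  Position 1 ('b'): window [0,1] length 2 -- new best
  Position 2 ('d'): window [0,2] length 3 -- new best
  Position 3 ('b'): repeat (last at 1), move window start to 2
  Position 3 ('b'): window [2,3] length 2
  Position 4 ('h'): window [2,4] length 3
  Position 5 ('c'): window [2,5] length 4 -- new best
  Position 6 ('c'): repeat (last at 5), move window start to 6
  Position 6 ('c'): window [6,6] length 1
  Position 7 ('c'): repeat (last at 6), move window start to 7
  Position 7 ('c'): window [7,7] length 1
Longest substring with no repeats: "dbhc" with length 4

4


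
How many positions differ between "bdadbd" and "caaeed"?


Comparing "bdadbd" and "caaeed" position by position:
  Position 0: 'b' vs 'c' => DIFFER
  Position 1: 'd' vs 'a' => DIFFER
  Position 2: 'a' vs 'a' => same
  Position 3: 'd' vs 'e' => DIFFER
  Position 4: 'b' vs 'e' => DIFFER
  Position 5: 'd' vs 'd' => same
Positions that differ: 4

4


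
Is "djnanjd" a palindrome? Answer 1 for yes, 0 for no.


Input: djnanjd
Reversed: djnanjd
  Compare pos 0 ('d') with pos 6 ('d'): match
  Compare pos 1 ('j') with pos 5 ('j'): match
  Compare pos 2 ('n') with pos 4 ('n'): match
Result: palindrome

1


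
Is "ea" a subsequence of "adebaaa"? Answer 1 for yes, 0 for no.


Check if "ea" is a subsequence of "adebaaa"
Greedy scan:
  Position 0 ('a'): no match needed
  Position 1 ('d'): no match needed
  Position 2 ('e'): matches sub[0] = 'e'
  Position 3 ('b'): no match needed
  Position 4 ('a'): matches sub[1] = 'a'
  Position 5 ('a'): no match needed
  Position 6 ('a'): no match needed
All 2 characters matched => is a subsequence

1


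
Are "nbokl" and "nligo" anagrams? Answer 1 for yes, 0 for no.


Strings: "nbokl", "nligo"
Sorted first:  bklno
Sorted second: gilno
Differ at position 0: 'b' vs 'g' => not anagrams

0


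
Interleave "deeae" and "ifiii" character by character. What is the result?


Interleaving "deeae" and "ifiii":
  Position 0: 'd' from first, 'i' from second => "di"
  Position 1: 'e' from first, 'f' from second => "ef"
  Position 2: 'e' from first, 'i' from second => "ei"
  Position 3: 'a' from first, 'i' from second => "ai"
  Position 4: 'e' from first, 'i' from second => "ei"
Result: diefeiaiei

diefeiaiei


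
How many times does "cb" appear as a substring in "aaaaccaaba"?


Searching for "cb" in "aaaaccaaba"
Scanning each position:
  Position 0: "aa" => no
  Position 1: "aa" => no
  Position 2: "aa" => no
  Position 3: "ac" => no
  Position 4: "cc" => no
  Position 5: "ca" => no
  Position 6: "aa" => no
  Position 7: "ab" => no
  Position 8: "ba" => no
Total occurrences: 0

0


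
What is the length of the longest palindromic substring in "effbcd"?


Input: "effbcd"
Checking substrings for palindromes:
  [1:3] "ff" (len 2) => palindrome
Longest palindromic substring: "ff" with length 2

2


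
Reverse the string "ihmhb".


Input: ihmhb
Reading characters right to left:
  Position 4: 'b'
  Position 3: 'h'
  Position 2: 'm'
  Position 1: 'h'
  Position 0: 'i'
Reversed: bhmhi

bhmhi


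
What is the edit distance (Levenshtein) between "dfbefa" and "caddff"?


Computing edit distance: "dfbefa" -> "caddff"
DP table:
           c    a    d    d    f    f
      0    1    2    3    4    5    6
  d   1    1    2    2    3    4    5
  f   2    2    2    3    3    3    4
  b   3    3    3    3    4    4    4
  e   4    4    4    4    4    5    5
  f   5    5    5    5    5    4    5
  a   6    6    5    6    6    5    5
Edit distance = dp[6][6] = 5

5


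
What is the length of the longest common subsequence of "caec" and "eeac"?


LCS of "caec" and "eeac"
DP table:
           e    e    a    c
      0    0    0    0    0
  c   0    0    0    0    1
  a   0    0    0    1    1
  e   0    1    1    1    1
  c   0    1    1    1    2
LCS length = dp[4][4] = 2

2


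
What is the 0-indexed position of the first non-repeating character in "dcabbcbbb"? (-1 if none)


Input: dcabbcbbb
Character frequencies:
  'a': 1
  'b': 5
  'c': 2
  'd': 1
Scanning left to right for freq == 1:
  Position 0 ('d'): unique! => answer = 0

0


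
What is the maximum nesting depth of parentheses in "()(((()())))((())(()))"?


Input: "()(((()())))((())(()))"
Tracking depth:
  Position 0 '(': depth becomes 1
  Position 1 ')': depth becomes 0
  Position 2 '(': depth becomes 1
  Position 3 '(': depth becomes 2
  Position 4 '(': depth becomes 3
  Position 5 '(': depth becomes 4
  Position 6 ')': depth becomes 3
  Position 7 '(': depth becomes 4
  Position 8 ')': depth becomes 3
  Position 9 ')': depth becomes 2
  Position 10 ')': depth becomes 1
  Position 11 ')': depth becomes 0
  Position 12 '(': depth becomes 1
  Position 13 '(': depth becomes 2
  Position 14 '(': depth becomes 3
  Position 15 ')': depth becomes 2
  Position 16 ')': depth becomes 1
  Position 17 '(': depth becomes 2
  Position 18 '(': depth becomes 3
  Position 19 ')': depth becomes 2
  Position 20 ')': depth becomes 1
  Position 21 ')': depth becomes 0
Maximum depth reached: 4

4


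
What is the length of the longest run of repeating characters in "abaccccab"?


Input: "abaccccab"
Scanning for longest run:
  Position 1 ('b'): new char, reset run to 1
  Position 2 ('a'): new char, reset run to 1
  Position 3 ('c'): new char, reset run to 1
  Position 4 ('c'): continues run of 'c', length=2
  Position 5 ('c'): continues run of 'c', length=3
  Position 6 ('c'): continues run of 'c', length=4
  Position 7 ('a'): new char, reset run to 1
  Position 8 ('b'): new char, reset run to 1
Longest run: 'c' with length 4

4


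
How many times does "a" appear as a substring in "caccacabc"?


Searching for "a" in "caccacabc"
Scanning each position:
  Position 0: "c" => no
  Position 1: "a" => MATCH
  Position 2: "c" => no
  Position 3: "c" => no
  Position 4: "a" => MATCH
  Position 5: "c" => no
  Position 6: "a" => MATCH
  Position 7: "b" => no
  Position 8: "c" => no
Total occurrences: 3

3


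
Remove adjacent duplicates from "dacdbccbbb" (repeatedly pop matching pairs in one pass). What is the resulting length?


Input: dacdbccbbb
Stack-based adjacent duplicate removal:
  Read 'd': push. Stack: d
  Read 'a': push. Stack: da
  Read 'c': push. Stack: dac
  Read 'd': push. Stack: dacd
  Read 'b': push. Stack: dacdb
  Read 'c': push. Stack: dacdbc
  Read 'c': matches stack top 'c' => pop. Stack: dacdb
  Read 'b': matches stack top 'b' => pop. Stack: dacd
  Read 'b': push. Stack: dacdb
  Read 'b': matches stack top 'b' => pop. Stack: dacd
Final stack: "dacd" (length 4)

4


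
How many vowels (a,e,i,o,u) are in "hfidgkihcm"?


Input: hfidgkihcm
Checking each character:
  'h' at position 0: consonant
  'f' at position 1: consonant
  'i' at position 2: vowel (running total: 1)
  'd' at position 3: consonant
  'g' at position 4: consonant
  'k' at position 5: consonant
  'i' at position 6: vowel (running total: 2)
  'h' at position 7: consonant
  'c' at position 8: consonant
  'm' at position 9: consonant
Total vowels: 2

2


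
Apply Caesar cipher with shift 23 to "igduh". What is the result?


Caesar cipher: shift "igduh" by 23
  'i' (pos 8) + 23 = pos 5 = 'f'
  'g' (pos 6) + 23 = pos 3 = 'd'
  'd' (pos 3) + 23 = pos 0 = 'a'
  'u' (pos 20) + 23 = pos 17 = 'r'
  'h' (pos 7) + 23 = pos 4 = 'e'
Result: fdare

fdare


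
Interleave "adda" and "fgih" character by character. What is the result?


Interleaving "adda" and "fgih":
  Position 0: 'a' from first, 'f' from second => "af"
  Position 1: 'd' from first, 'g' from second => "dg"
  Position 2: 'd' from first, 'i' from second => "di"
  Position 3: 'a' from first, 'h' from second => "ah"
Result: afdgdiah

afdgdiah


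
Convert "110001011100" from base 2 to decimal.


Input: "110001011100" in base 2
Positional expansion:
  Digit '1' (value 1) x 2^11 = 2048
  Digit '1' (value 1) x 2^10 = 1024
  Digit '0' (value 0) x 2^9 = 0
  Digit '0' (value 0) x 2^8 = 0
  Digit '0' (value 0) x 2^7 = 0
  Digit '1' (value 1) x 2^6 = 64
  Digit '0' (value 0) x 2^5 = 0
  Digit '1' (value 1) x 2^4 = 16
  Digit '1' (value 1) x 2^3 = 8
  Digit '1' (value 1) x 2^2 = 4
  Digit '0' (value 0) x 2^1 = 0
  Digit '0' (value 0) x 2^0 = 0
Sum = 3164

3164


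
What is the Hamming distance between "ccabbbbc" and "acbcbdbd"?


Comparing "ccabbbbc" and "acbcbdbd" position by position:
  Position 0: 'c' vs 'a' => differ
  Position 1: 'c' vs 'c' => same
  Position 2: 'a' vs 'b' => differ
  Position 3: 'b' vs 'c' => differ
  Position 4: 'b' vs 'b' => same
  Position 5: 'b' vs 'd' => differ
  Position 6: 'b' vs 'b' => same
  Position 7: 'c' vs 'd' => differ
Total differences (Hamming distance): 5

5


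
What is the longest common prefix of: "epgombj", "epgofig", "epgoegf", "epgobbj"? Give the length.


Words: epgombj, epgofig, epgoegf, epgobbj
  Position 0: all 'e' => match
  Position 1: all 'p' => match
  Position 2: all 'g' => match
  Position 3: all 'o' => match
  Position 4: ('m', 'f', 'e', 'b') => mismatch, stop
LCP = "epgo" (length 4)

4


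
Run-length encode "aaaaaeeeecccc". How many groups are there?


Input: aaaaaeeeecccc
Scanning for consecutive runs:
  Group 1: 'a' x 5 (positions 0-4)
  Group 2: 'e' x 4 (positions 5-8)
  Group 3: 'c' x 4 (positions 9-12)
Total groups: 3

3


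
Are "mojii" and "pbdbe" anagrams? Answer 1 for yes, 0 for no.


Strings: "mojii", "pbdbe"
Sorted first:  iijmo
Sorted second: bbdep
Differ at position 0: 'i' vs 'b' => not anagrams

0


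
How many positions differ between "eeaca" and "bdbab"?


Comparing "eeaca" and "bdbab" position by position:
  Position 0: 'e' vs 'b' => DIFFER
  Position 1: 'e' vs 'd' => DIFFER
  Position 2: 'a' vs 'b' => DIFFER
  Position 3: 'c' vs 'a' => DIFFER
  Position 4: 'a' vs 'b' => DIFFER
Positions that differ: 5

5


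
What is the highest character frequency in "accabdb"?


Input: accabdb
Character counts:
  'a': 2
  'b': 2
  'c': 2
  'd': 1
Maximum frequency: 2

2


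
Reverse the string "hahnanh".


Input: hahnanh
Reading characters right to left:
  Position 6: 'h'
  Position 5: 'n'
  Position 4: 'a'
  Position 3: 'n'
  Position 2: 'h'
  Position 1: 'a'
  Position 0: 'h'
Reversed: hnanhah

hnanhah


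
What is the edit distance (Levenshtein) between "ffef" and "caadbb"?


Computing edit distance: "ffef" -> "caadbb"
DP table:
           c    a    a    d    b    b
      0    1    2    3    4    5    6
  f   1    1    2    3    4    5    6
  f   2    2    2    3    4    5    6
  e   3    3    3    3    4    5    6
  f   4    4    4    4    4    5    6
Edit distance = dp[4][6] = 6

6


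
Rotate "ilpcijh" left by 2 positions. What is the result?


Input: "ilpcijh", rotate left by 2
First 2 characters: "il"
Remaining characters: "pcijh"
Concatenate remaining + first: "pcijh" + "il" = "pcijhil"

pcijhil


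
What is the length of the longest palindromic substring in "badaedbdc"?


Input: "badaedbdc"
Checking substrings for palindromes:
  [1:4] "ada" (len 3) => palindrome
  [5:8] "dbd" (len 3) => palindrome
Longest palindromic substring: "ada" with length 3

3


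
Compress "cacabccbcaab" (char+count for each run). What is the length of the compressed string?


Input: cacabccbcaab
Runs:
  'c' x 1 => "c1"
  'a' x 1 => "a1"
  'c' x 1 => "c1"
  'a' x 1 => "a1"
  'b' x 1 => "b1"
  'c' x 2 => "c2"
  'b' x 1 => "b1"
  'c' x 1 => "c1"
  'a' x 2 => "a2"
  'b' x 1 => "b1"
Compressed: "c1a1c1a1b1c2b1c1a2b1"
Compressed length: 20

20


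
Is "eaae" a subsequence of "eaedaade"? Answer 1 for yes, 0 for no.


Check if "eaae" is a subsequence of "eaedaade"
Greedy scan:
  Position 0 ('e'): matches sub[0] = 'e'
  Position 1 ('a'): matches sub[1] = 'a'
  Position 2 ('e'): no match needed
  Position 3 ('d'): no match needed
  Position 4 ('a'): matches sub[2] = 'a'
  Position 5 ('a'): no match needed
  Position 6 ('d'): no match needed
  Position 7 ('e'): matches sub[3] = 'e'
All 4 characters matched => is a subsequence

1


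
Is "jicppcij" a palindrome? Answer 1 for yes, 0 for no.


Input: jicppcij
Reversed: jicppcij
  Compare pos 0 ('j') with pos 7 ('j'): match
  Compare pos 1 ('i') with pos 6 ('i'): match
  Compare pos 2 ('c') with pos 5 ('c'): match
  Compare pos 3 ('p') with pos 4 ('p'): match
Result: palindrome

1
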